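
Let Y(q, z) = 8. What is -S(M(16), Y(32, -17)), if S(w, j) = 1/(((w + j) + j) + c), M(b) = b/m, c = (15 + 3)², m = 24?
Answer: -3/1022 ≈ -0.0029354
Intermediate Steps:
c = 324 (c = 18² = 324)
M(b) = b/24
S(w, j) = 1/(324 + w + 2*j) (S(w, j) = 1/(((w + j) + j) + 324) = 1/(((j + w) + j) + 324) = 1/((w + 2*j) + 324) = 1/(324 + w + 2*j))
-S(M(16), Y(32, -17)) = -1/(324 + (1/24)*16 + 2*8) = -1/(324 + ⅔ + 16) = -1/1022/3 = -1*3/1022 = -3/1022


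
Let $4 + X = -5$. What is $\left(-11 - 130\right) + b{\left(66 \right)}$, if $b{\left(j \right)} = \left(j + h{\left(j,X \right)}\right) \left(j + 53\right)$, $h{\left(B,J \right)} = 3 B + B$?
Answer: $39129$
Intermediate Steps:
$X = -9$ ($X = -4 - 5 = -9$)
$h{\left(B,J \right)} = 4 B$
$b{\left(j \right)} = 5 j \left(53 + j\right)$ ($b{\left(j \right)} = \left(j + 4 j\right) \left(j + 53\right) = 5 j \left(53 + j\right)$)
$\left(-11 - 130\right) + b{\left(66 \right)} = \left(-11 - 130\right) + 5 \cdot 66 \left(53 + 66\right) = \left(-11 - 130\right) + 5 \cdot 66 \cdot 119 = -141 + 39270 = 39129$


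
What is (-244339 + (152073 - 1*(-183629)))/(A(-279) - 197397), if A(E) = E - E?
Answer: -91363/197397 ≈ -0.46284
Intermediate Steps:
A(E) = 0
(-244339 + (152073 - 1*(-183629)))/(A(-279) - 197397) = (-244339 + (152073 - 1*(-183629)))/(0 - 197397) = (-244339 + (152073 + 183629))/(-197397) = (-244339 + 335702)*(-1/197397) = 91363*(-1/197397) = -91363/197397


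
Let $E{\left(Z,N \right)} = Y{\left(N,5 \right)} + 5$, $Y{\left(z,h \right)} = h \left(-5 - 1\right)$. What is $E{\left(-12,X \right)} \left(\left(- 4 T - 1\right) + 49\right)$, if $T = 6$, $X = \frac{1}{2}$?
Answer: $-600$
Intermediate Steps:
$X = \frac{1}{2} \approx 0.5$
$Y{\left(z,h \right)} = - 6 h$ ($Y{\left(z,h \right)} = h \left(-6\right) = - 6 h$)
$E{\left(Z,N \right)} = -25$ ($E{\left(Z,N \right)} = \left(-6\right) 5 + 5 = -30 + 5 = -25$)
$E{\left(-12,X \right)} \left(\left(- 4 T - 1\right) + 49\right) = - 25 \left(\left(\left(-4\right) 6 - 1\right) + 49\right) = - 25 \left(\left(-24 - 1\right) + 49\right) = - 25 \left(-25 + 49\right) = \left(-25\right) 24 = -600$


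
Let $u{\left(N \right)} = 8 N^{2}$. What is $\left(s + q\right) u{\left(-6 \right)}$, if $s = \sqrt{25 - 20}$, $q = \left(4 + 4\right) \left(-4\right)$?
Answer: $-9216 + 288 \sqrt{5} \approx -8572.0$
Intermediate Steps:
$q = -32$ ($q = 8 \left(-4\right) = -32$)
$s = \sqrt{5} \approx 2.2361$
$\left(s + q\right) u{\left(-6 \right)} = \left(\sqrt{5} - 32\right) 8 \left(-6\right)^{2} = \left(-32 + \sqrt{5}\right) 8 \cdot 36 = \left(-32 + \sqrt{5}\right) 288 = -9216 + 288 \sqrt{5}$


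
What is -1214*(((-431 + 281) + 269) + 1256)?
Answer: -1669250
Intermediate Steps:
-1214*(((-431 + 281) + 269) + 1256) = -1214*((-150 + 269) + 1256) = -1214*(119 + 1256) = -1214*1375 = -1669250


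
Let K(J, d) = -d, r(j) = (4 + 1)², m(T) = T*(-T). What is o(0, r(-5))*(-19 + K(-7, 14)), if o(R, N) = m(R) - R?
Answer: 0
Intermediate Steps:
m(T) = -T²
r(j) = 25 (r(j) = 5² = 25)
o(R, N) = -R - R² (o(R, N) = -R² - R = -R - R²)
o(0, r(-5))*(-19 + K(-7, 14)) = (0*(-1 - 1*0))*(-19 - 1*14) = (0*(-1 + 0))*(-19 - 14) = (0*(-1))*(-33) = 0*(-33) = 0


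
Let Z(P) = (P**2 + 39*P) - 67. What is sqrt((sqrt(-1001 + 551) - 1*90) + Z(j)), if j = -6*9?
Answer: sqrt(653 + 15*I*sqrt(2)) ≈ 25.557 + 0.415*I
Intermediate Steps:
j = -54
Z(P) = -67 + P**2 + 39*P
sqrt((sqrt(-1001 + 551) - 1*90) + Z(j)) = sqrt((sqrt(-1001 + 551) - 1*90) + (-67 + (-54)**2 + 39*(-54))) = sqrt((sqrt(-450) - 90) + (-67 + 2916 - 2106)) = sqrt((15*I*sqrt(2) - 90) + 743) = sqrt((-90 + 15*I*sqrt(2)) + 743) = sqrt(653 + 15*I*sqrt(2))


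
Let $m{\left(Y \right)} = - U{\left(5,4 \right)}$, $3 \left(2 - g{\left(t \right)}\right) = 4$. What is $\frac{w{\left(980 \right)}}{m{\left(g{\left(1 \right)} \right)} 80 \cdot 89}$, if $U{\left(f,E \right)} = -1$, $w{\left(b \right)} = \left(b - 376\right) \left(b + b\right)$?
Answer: $\frac{14798}{89} \approx 166.27$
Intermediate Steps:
$w{\left(b \right)} = 2 b \left(-376 + b\right)$ ($w{\left(b \right)} = \left(-376 + b\right) 2 b = 2 b \left(-376 + b\right)$)
$g{\left(t \right)} = \frac{2}{3}$ ($g{\left(t \right)} = 2 - \frac{4}{3} = \frac{2}{3}$)
$m{\left(Y \right)} = 1$ ($m{\left(Y \right)} = \left(-1\right) \left(-1\right) = 1$)
$\frac{w{\left(980 \right)}}{m{\left(g{\left(1 \right)} \right)} 80 \cdot 89} = \frac{2 \cdot 980 \left(-376 + 980\right)}{1 \cdot 80 \cdot 89} = \frac{2 \cdot 980 \cdot 604}{80 \cdot 89} = \frac{1183840}{7120} = 1183840 \cdot \frac{1}{7120} = \frac{14798}{89}$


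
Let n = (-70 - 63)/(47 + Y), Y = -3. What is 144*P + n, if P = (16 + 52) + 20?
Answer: 557435/44 ≈ 12669.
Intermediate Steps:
n = -133/44 (n = (-70 - 63)/(47 - 3) = -133/44 ≈ -3.0227)
P = 88 (P = 68 + 20 = 88)
144*P + n = 144*88 - 133/44 = 12672 - 133/44 = 557435/44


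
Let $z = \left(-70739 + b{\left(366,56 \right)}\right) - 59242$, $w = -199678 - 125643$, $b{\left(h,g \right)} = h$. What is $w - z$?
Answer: $-195706$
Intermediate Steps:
$w = -325321$ ($w = -199678 - 125643 = -325321$)
$z = -129615$ ($z = \left(-70739 + 366\right) - 59242 = -70373 - 59242 = -129615$)
$w - z = -325321 - -129615 = -325321 + 129615 = -195706$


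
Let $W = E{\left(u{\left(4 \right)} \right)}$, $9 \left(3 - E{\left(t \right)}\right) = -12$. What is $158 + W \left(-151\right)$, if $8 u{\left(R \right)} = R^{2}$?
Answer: $- \frac{1489}{3} \approx -496.33$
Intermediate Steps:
$u{\left(R \right)} = \frac{R^{2}}{8}$
$E{\left(t \right)} = \frac{13}{3}$ ($E{\left(t \right)} = 3 - - \frac{4}{3} = 3 + \frac{4}{3} = \frac{13}{3}$)
$W = \frac{13}{3} \approx 4.3333$
$158 + W \left(-151\right) = 158 + \frac{13}{3} \left(-151\right) = 158 - \frac{1963}{3} = - \frac{1489}{3}$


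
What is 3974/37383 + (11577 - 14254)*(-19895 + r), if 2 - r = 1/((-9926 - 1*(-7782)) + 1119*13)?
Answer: 24691618081677602/463661349 ≈ 5.3254e+7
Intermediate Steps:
r = 24805/12403 (r = 2 - 1/((-9926 - 1*(-7782)) + 1119*13) = 2 - 1/((-9926 + 7782) + 14547) = 2 - 1/(-2144 + 14547) = 2 - 1/12403 = 24805/12403 ≈ 1.9999)
3974/37383 + (11577 - 14254)*(-19895 + r) = 3974/37383 + (11577 - 14254)*(-19895 + 24805/12403) = 3974*(1/37383) - 2677*(-246732880/12403) = 3974/37383 + 660503919760/12403 = 24691618081677602/463661349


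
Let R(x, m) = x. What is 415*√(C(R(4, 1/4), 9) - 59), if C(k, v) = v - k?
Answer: 1245*I*√6 ≈ 3049.6*I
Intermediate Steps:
415*√(C(R(4, 1/4), 9) - 59) = 415*√((9 - 1*4) - 59) = 415*√((9 - 4) - 59) = 415*√(5 - 59) = 415*√(-54) = 415*(3*I*√6) = 1245*I*√6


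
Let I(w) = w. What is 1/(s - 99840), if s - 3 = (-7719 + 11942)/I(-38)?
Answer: -38/3798029 ≈ -1.0005e-5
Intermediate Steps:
s = -4109/38 (s = 3 + (-7719 + 11942)/(-38) = 3 + 4223*(-1/38) = 3 - 4223/38 = -4109/38 ≈ -108.13)
1/(s - 99840) = 1/(-4109/38 - 99840) = 1/(-3798029/38) = -38/3798029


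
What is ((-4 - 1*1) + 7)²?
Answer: 4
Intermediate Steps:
((-4 - 1*1) + 7)² = ((-4 - 1) + 7)² = (-5 + 7)² = 2² = 4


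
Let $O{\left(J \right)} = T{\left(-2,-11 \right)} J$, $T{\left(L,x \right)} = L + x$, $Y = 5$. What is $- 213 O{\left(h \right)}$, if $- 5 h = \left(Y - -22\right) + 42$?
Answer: $- \frac{191061}{5} \approx -38212.0$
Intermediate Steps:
$h = - \frac{69}{5}$ ($h = - \frac{\left(5 - -22\right) + 42}{5} = - \frac{\left(5 + 22\right) + 42}{5} = - \frac{27 + 42}{5} = \left(- \frac{1}{5}\right) 69 = - \frac{69}{5} \approx -13.8$)
$O{\left(J \right)} = - 13 J$ ($O{\left(J \right)} = \left(-2 - 11\right) J = - 13 J$)
$- 213 O{\left(h \right)} = - 213 \left(\left(-13\right) \left(- \frac{69}{5}\right)\right) = \left(-213\right) \frac{897}{5} = - \frac{191061}{5}$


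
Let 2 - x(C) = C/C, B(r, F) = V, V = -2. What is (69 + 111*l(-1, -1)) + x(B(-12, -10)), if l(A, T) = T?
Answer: -41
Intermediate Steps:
B(r, F) = -2
x(C) = 1 (x(C) = 2 - C/C = 2 - 1*1 = 2 - 1 = 1)
(69 + 111*l(-1, -1)) + x(B(-12, -10)) = (69 + 111*(-1)) + 1 = (69 - 111) + 1 = -42 + 1 = -41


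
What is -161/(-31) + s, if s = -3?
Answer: 68/31 ≈ 2.1936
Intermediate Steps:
-161/(-31) + s = -161/(-31) - 3 = -161*(-1)/31 - 3 = -23*(-7/31) - 3 = 161/31 - 3 = 68/31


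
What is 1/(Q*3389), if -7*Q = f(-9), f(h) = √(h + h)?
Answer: 7*I*√2/20334 ≈ 0.00048684*I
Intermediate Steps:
f(h) = √2*√h (f(h) = √(2*h) = √2*√h)
Q = -3*I*√2/7 (Q = -√2*√(-9)/7 = -√2*3*I/7 = -3*I*√2/7 ≈ -0.60609*I)
1/(Q*3389) = 1/(-3*I*√2/7*3389) = 1/(-10167*I*√2/7) = 7*I*√2/20334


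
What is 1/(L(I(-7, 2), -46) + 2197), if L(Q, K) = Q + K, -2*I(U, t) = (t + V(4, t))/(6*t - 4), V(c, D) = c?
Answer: 8/17205 ≈ 0.00046498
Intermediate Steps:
I(U, t) = -(4 + t)/(2*(-4 + 6*t)) (I(U, t) = -(t + 4)/(2*(6*t - 4)) = -(4 + t)/(2*(-4 + 6*t)))
L(Q, K) = K + Q
1/(L(I(-7, 2), -46) + 2197) = 1/((-46 + (-4 - 1*2)/(4*(-2 + 3*2))) + 2197) = 1/((-46 + (-4 - 2)/(4*(-2 + 6))) + 2197) = 1/((-46 + (1/4)*(-6)/4) + 2197) = 1/((-46 + (1/4)*(1/4)*(-6)) + 2197) = 1/((-46 - 3/8) + 2197) = 1/(-371/8 + 2197) = 1/(17205/8) = 8/17205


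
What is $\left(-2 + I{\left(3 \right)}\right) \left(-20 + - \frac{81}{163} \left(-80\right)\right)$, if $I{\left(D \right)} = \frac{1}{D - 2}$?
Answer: $- \frac{3220}{163} \approx -19.755$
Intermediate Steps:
$I{\left(D \right)} = \frac{1}{-2 + D}$
$\left(-2 + I{\left(3 \right)}\right) \left(-20 + - \frac{81}{163} \left(-80\right)\right) = \left(-2 + \frac{1}{-2 + 3}\right) \left(-20 + - \frac{81}{163} \left(-80\right)\right) = \left(-2 + 1^{-1}\right) \left(-20 + \left(-81\right) \frac{1}{163} \left(-80\right)\right) = \left(-2 + 1\right) \left(-20 - - \frac{6480}{163}\right) = - (-20 + \frac{6480}{163}) = \left(-1\right) \frac{3220}{163} = - \frac{3220}{163}$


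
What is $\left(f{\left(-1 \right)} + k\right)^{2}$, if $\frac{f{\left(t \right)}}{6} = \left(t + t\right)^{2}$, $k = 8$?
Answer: $1024$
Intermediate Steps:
$f{\left(t \right)} = 24 t^{2}$ ($f{\left(t \right)} = 6 \left(t + t\right)^{2} = 6 \left(2 t\right)^{2} = 6 \cdot 4 t^{2} = 24 t^{2}$)
$\left(f{\left(-1 \right)} + k\right)^{2} = \left(24 \left(-1\right)^{2} + 8\right)^{2} = \left(24 \cdot 1 + 8\right)^{2} = \left(24 + 8\right)^{2} = 32^{2} = 1024$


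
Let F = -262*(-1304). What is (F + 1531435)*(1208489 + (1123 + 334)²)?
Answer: 6239872575054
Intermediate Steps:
F = 341648
(F + 1531435)*(1208489 + (1123 + 334)²) = (341648 + 1531435)*(1208489 + (1123 + 334)²) = 1873083*(1208489 + 1457²) = 1873083*(1208489 + 2122849) = 1873083*3331338 = 6239872575054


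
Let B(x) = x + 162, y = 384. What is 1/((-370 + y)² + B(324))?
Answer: 1/682 ≈ 0.0014663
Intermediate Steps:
B(x) = 162 + x
1/((-370 + y)² + B(324)) = 1/((-370 + 384)² + (162 + 324)) = 1/(14² + 486) = 1/(196 + 486) = 1/682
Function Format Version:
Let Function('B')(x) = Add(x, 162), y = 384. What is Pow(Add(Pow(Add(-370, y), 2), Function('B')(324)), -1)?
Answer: Rational(1, 682) ≈ 0.0014663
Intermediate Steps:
Function('B')(x) = Add(162, x)
Pow(Add(Pow(Add(-370, y), 2), Function('B')(324)), -1) = Pow(Add(Pow(Add(-370, 384), 2), Add(162, 324)), -1) = Pow(Add(Pow(14, 2), 486), -1) = Pow(Add(196, 486), -1) = Pow(682, -1) = Rational(1, 682)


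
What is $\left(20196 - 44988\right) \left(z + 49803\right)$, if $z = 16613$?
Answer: $-1646585472$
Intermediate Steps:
$\left(20196 - 44988\right) \left(z + 49803\right) = \left(20196 - 44988\right) \left(16613 + 49803\right) = \left(-24792\right) 66416 = -1646585472$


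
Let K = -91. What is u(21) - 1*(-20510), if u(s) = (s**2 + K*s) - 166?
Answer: 18874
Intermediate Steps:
u(s) = -166 + s**2 - 91*s (u(s) = (s**2 - 91*s) - 166 = -166 + s**2 - 91*s)
u(21) - 1*(-20510) = (-166 + 21**2 - 91*21) - 1*(-20510) = (-166 + 441 - 1911) + 20510 = -1636 + 20510 = 18874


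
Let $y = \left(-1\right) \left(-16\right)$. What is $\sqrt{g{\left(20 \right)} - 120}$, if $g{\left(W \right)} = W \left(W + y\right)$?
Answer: $10 \sqrt{6} \approx 24.495$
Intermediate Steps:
$y = 16$
$g{\left(W \right)} = W \left(16 + W\right)$ ($g{\left(W \right)} = W \left(W + 16\right) = W \left(16 + W\right)$)
$\sqrt{g{\left(20 \right)} - 120} = \sqrt{20 \left(16 + 20\right) - 120} = \sqrt{20 \cdot 36 - 120} = \sqrt{720 - 120} = \sqrt{600} = 10 \sqrt{6}$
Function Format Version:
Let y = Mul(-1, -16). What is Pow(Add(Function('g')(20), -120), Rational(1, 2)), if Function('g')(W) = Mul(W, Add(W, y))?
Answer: Mul(10, Pow(6, Rational(1, 2))) ≈ 24.495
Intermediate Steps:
y = 16
Function('g')(W) = Mul(W, Add(16, W)) (Function('g')(W) = Mul(W, Add(W, 16)) = Mul(W, Add(16, W)))
Pow(Add(Function('g')(20), -120), Rational(1, 2)) = Pow(Add(Mul(20, Add(16, 20)), -120), Rational(1, 2)) = Pow(Add(Mul(20, 36), -120), Rational(1, 2)) = Pow(Add(720, -120), Rational(1, 2)) = Pow(600, Rational(1, 2)) = Mul(10, Pow(6, Rational(1, 2)))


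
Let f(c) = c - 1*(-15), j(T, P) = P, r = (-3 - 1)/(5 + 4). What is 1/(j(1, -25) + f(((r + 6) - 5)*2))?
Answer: -9/80 ≈ -0.11250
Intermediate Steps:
r = -4/9 ≈ -0.44444
f(c) = 15 + c (f(c) = c + 15 = 15 + c)
1/(j(1, -25) + f(((r + 6) - 5)*2)) = 1/(-25 + (15 + ((-4/9 + 6) - 5)*2)) = 1/(-25 + (15 + (50/9 - 5)*2)) = 1/(-25 + (15 + (5/9)*2)) = 1/(-25 + (15 + 10/9)) = 1/(-25 + 145/9) = 1/(-80/9) = -9/80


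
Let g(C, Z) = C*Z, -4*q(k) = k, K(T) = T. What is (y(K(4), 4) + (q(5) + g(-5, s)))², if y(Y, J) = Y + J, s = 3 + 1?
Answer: 2809/16 ≈ 175.56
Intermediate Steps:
s = 4
q(k) = -k/4
y(Y, J) = J + Y
(y(K(4), 4) + (q(5) + g(-5, s)))² = ((4 + 4) + (-¼*5 - 5*4))² = (8 + (-5/4 - 20))² = (8 - 85/4)² = (-53/4)² = 2809/16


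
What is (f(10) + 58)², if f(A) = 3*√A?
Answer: 3454 + 348*√10 ≈ 4554.5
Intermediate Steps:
(f(10) + 58)² = (3*√10 + 58)² = (58 + 3*√10)²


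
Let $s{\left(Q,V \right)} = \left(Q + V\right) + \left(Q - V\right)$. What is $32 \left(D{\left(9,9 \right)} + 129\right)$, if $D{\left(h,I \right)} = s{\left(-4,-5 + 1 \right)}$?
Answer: $3872$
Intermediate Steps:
$s{\left(Q,V \right)} = 2 Q$
$D{\left(h,I \right)} = -8$ ($D{\left(h,I \right)} = 2 \left(-4\right) = -8$)
$32 \left(D{\left(9,9 \right)} + 129\right) = 32 \left(-8 + 129\right) = 32 \cdot 121 = 3872$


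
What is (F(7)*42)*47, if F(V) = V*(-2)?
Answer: -27636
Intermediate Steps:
F(V) = -2*V
(F(7)*42)*47 = (-2*7*42)*47 = -14*42*47 = -588*47 = -27636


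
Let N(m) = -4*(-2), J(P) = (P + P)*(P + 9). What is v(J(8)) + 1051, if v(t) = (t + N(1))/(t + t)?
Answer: 71503/68 ≈ 1051.5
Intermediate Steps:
J(P) = 2*P*(9 + P) (J(P) = (2*P)*(9 + P) = 2*P*(9 + P))
N(m) = 8
v(t) = (8 + t)/(2*t) (v(t) = (t + 8)/(t + t) = (8 + t)/((2*t)) = (8 + t)*(1/(2*t)) = (8 + t)/(2*t))
v(J(8)) + 1051 = (8 + 2*8*(9 + 8))/(2*((2*8*(9 + 8)))) + 1051 = (8 + 2*8*17)/(2*((2*8*17))) + 1051 = (1/2)*(8 + 272)/272 + 1051 = (1/2)*(1/272)*280 + 1051 = 35/68 + 1051 = 71503/68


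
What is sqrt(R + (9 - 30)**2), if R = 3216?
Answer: sqrt(3657) ≈ 60.473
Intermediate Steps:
sqrt(R + (9 - 30)**2) = sqrt(3216 + (9 - 30)**2) = sqrt(3216 + (-21)**2) = sqrt(3216 + 441) = sqrt(3657)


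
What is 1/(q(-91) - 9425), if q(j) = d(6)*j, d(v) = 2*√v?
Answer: -725/6817837 + 14*√6/6817837 ≈ -0.00010131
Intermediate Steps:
q(j) = 2*j*√6 (q(j) = (2*√6)*j = 2*j*√6)
1/(q(-91) - 9425) = 1/(2*(-91)*√6 - 9425) = 1/(-182*√6 - 9425) = 1/(-9425 - 182*√6)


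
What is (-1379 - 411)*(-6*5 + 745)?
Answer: -1279850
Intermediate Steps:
(-1379 - 411)*(-6*5 + 745) = -1790*(-30 + 745) = -1790*715 = -1279850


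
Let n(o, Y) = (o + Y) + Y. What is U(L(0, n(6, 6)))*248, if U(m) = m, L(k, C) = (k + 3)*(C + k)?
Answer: 13392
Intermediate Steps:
n(o, Y) = o + 2*Y (n(o, Y) = (Y + o) + Y = o + 2*Y)
L(k, C) = (3 + k)*(C + k)
U(L(0, n(6, 6)))*248 = (0² + 3*(6 + 2*6) + 3*0 + (6 + 2*6)*0)*248 = (0 + 3*(6 + 12) + 0 + (6 + 12)*0)*248 = (0 + 3*18 + 0 + 18*0)*248 = (0 + 54 + 0 + 0)*248 = 54*248 = 13392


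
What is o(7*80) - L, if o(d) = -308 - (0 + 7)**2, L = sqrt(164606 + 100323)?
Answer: -357 - sqrt(264929) ≈ -871.71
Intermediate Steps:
L = sqrt(264929) ≈ 514.71
o(d) = -357 (o(d) = -308 - 1*7**2 = -308 - 1*49 = -308 - 49 = -357)
o(7*80) - L = -357 - sqrt(264929)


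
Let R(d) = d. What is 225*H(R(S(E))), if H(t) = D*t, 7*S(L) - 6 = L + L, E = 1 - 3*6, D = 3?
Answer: -2700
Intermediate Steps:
E = -17 (E = 1 - 18 = -17)
S(L) = 6/7 + 2*L/7 (S(L) = 6/7 + (L + L)/7 = 6/7 + (2*L)/7 = 6/7 + 2*L/7)
H(t) = 3*t
225*H(R(S(E))) = 225*(3*(6/7 + (2/7)*(-17))) = 225*(3*(6/7 - 34/7)) = 225*(3*(-4)) = 225*(-12) = -2700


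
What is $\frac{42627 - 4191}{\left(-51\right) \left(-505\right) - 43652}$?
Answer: $- \frac{38436}{17897} \approx -2.1476$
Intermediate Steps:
$\frac{42627 - 4191}{\left(-51\right) \left(-505\right) - 43652} = \frac{38436}{25755 - 43652} = \frac{38436}{-17897} = 38436 \left(- \frac{1}{17897}\right) = - \frac{38436}{17897}$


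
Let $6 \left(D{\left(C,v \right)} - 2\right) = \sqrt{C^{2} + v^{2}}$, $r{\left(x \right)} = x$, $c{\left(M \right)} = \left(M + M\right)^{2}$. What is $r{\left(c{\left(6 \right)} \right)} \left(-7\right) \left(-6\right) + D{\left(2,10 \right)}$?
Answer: $6050 + \frac{\sqrt{26}}{3} \approx 6051.7$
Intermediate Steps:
$c{\left(M \right)} = 4 M^{2}$ ($c{\left(M \right)} = \left(2 M\right)^{2} = 4 M^{2}$)
$D{\left(C,v \right)} = 2 + \frac{\sqrt{C^{2} + v^{2}}}{6}$
$r{\left(c{\left(6 \right)} \right)} \left(-7\right) \left(-6\right) + D{\left(2,10 \right)} = 4 \cdot 6^{2} \left(-7\right) \left(-6\right) + \left(2 + \frac{\sqrt{2^{2} + 10^{2}}}{6}\right) = 4 \cdot 36 \left(-7\right) \left(-6\right) + \left(2 + \frac{\sqrt{4 + 100}}{6}\right) = 144 \left(-7\right) \left(-6\right) + \left(2 + \frac{\sqrt{104}}{6}\right) = \left(-1008\right) \left(-6\right) + \left(2 + \frac{2 \sqrt{26}}{6}\right) = 6048 + \left(2 + \frac{\sqrt{26}}{3}\right) = 6050 + \frac{\sqrt{26}}{3}$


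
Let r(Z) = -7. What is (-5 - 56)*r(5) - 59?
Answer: 368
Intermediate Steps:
(-5 - 56)*r(5) - 59 = (-5 - 56)*(-7) - 59 = -61*(-7) - 59 = 427 - 59 = 368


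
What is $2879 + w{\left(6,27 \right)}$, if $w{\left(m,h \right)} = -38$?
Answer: $2841$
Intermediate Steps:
$2879 + w{\left(6,27 \right)} = 2879 - 38 = 2841$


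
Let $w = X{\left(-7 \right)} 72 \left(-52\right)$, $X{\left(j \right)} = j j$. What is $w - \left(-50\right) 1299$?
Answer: $-118506$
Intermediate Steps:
$X{\left(j \right)} = j^{2}$
$w = -183456$ ($w = \left(-7\right)^{2} \cdot 72 \left(-52\right) = 49 \cdot 72 \left(-52\right) = 3528 \left(-52\right) = -183456$)
$w - \left(-50\right) 1299 = -183456 - \left(-50\right) 1299 = -183456 - -64950 = -183456 + 64950 = -118506$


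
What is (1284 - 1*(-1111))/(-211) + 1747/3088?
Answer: -7027143/651568 ≈ -10.785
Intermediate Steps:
(1284 - 1*(-1111))/(-211) + 1747/3088 = (1284 + 1111)*(-1/211) + 1747*(1/3088) = 2395*(-1/211) + 1747/3088 = -2395/211 + 1747/3088 = -7027143/651568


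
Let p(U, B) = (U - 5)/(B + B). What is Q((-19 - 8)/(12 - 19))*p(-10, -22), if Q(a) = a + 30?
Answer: 3555/308 ≈ 11.542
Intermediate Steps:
p(U, B) = (-5 + U)/(2*B) (p(U, B) = (-5 + U)/((2*B)) = (-5 + U)*(1/(2*B)) = (-5 + U)/(2*B))
Q(a) = 30 + a
Q((-19 - 8)/(12 - 19))*p(-10, -22) = (30 + (-19 - 8)/(12 - 19))*((½)*(-5 - 10)/(-22)) = (30 - 27/(-7))*((½)*(-1/22)*(-15)) = (30 - 27*(-⅐))*(15/44) = (30 + 27/7)*(15/44) = (237/7)*(15/44) = 3555/308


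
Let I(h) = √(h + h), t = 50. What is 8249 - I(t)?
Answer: 8239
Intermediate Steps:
I(h) = √2*√h (I(h) = √(2*h) = √2*√h)
8249 - I(t) = 8249 - √2*√50 = 8249 - √2*5*√2 = 8249 - 1*10 = 8249 - 10 = 8239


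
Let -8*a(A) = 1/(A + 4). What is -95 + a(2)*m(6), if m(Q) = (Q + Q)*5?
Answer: -385/4 ≈ -96.250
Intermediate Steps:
m(Q) = 10*Q (m(Q) = (2*Q)*5 = 10*Q)
a(A) = -1/(8*(4 + A)) (a(A) = -1/(8*(A + 4)) = -1/(8*(4 + A)))
-95 + a(2)*m(6) = -95 + (-1/(32 + 8*2))*(10*6) = -95 - 1/(32 + 16)*60 = -95 - 1/48*60 = -95 - 5/4 = -385/4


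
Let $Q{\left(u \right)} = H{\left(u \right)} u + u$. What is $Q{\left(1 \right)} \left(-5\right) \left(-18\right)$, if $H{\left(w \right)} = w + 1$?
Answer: $270$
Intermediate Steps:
$H{\left(w \right)} = 1 + w$
$Q{\left(u \right)} = u + u \left(1 + u\right)$ ($Q{\left(u \right)} = \left(1 + u\right) u + u = u \left(1 + u\right) + u = u + u \left(1 + u\right)$)
$Q{\left(1 \right)} \left(-5\right) \left(-18\right) = 1 \left(2 + 1\right) \left(-5\right) \left(-18\right) = 1 \cdot 3 \left(-5\right) \left(-18\right) = 3 \left(-5\right) \left(-18\right) = \left(-15\right) \left(-18\right) = 270$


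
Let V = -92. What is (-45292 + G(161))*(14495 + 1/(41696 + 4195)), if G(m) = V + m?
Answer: -30081889450258/45891 ≈ -6.5551e+8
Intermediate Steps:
G(m) = -92 + m
(-45292 + G(161))*(14495 + 1/(41696 + 4195)) = (-45292 + (-92 + 161))*(14495 + 1/(41696 + 4195)) = (-45292 + 69)*(14495 + 1/45891) = -45223*(14495 + 1/45891) = -45223*665190046/45891 = -30081889450258/45891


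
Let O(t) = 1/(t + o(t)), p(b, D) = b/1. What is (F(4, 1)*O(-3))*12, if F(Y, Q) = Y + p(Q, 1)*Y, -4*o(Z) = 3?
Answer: -128/5 ≈ -25.600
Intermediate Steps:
p(b, D) = b (p(b, D) = b*1 = b)
o(Z) = -¾ (o(Z) = -¼*3 = -¾)
F(Y, Q) = Y + Q*Y
O(t) = 1/(-¾ + t) (O(t) = 1/(t - ¾) = 1/(-¾ + t))
(F(4, 1)*O(-3))*12 = ((4*(1 + 1))*(4/(-3 + 4*(-3))))*12 = ((4*2)*(4/(-3 - 12)))*12 = (8*(4/(-15)))*12 = (8*(4*(-1/15)))*12 = (8*(-4/15))*12 = -32/15*12 = -128/5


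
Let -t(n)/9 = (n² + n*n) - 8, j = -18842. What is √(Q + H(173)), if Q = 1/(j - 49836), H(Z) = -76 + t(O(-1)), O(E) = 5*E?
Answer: I*√2141367197214/68678 ≈ 21.307*I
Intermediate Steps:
t(n) = 72 - 18*n² (t(n) = -9*((n² + n*n) - 8) = -9*((n² + n²) - 8) = -9*(2*n² - 8) = -9*(-8 + 2*n²) = 72 - 18*n²)
H(Z) = -454 (H(Z) = -76 + (72 - 18*(5*(-1))²) = -76 + (72 - 18*(-5)²) = -76 + (72 - 18*25) = -76 + (72 - 450) = -76 - 378 = -454)
Q = -1/68678 (Q = 1/(-18842 - 49836) = 1/(-68678) = -1/68678 ≈ -1.4561e-5)
√(Q + H(173)) = √(-1/68678 - 454) = √(-31179813/68678) = I*√2141367197214/68678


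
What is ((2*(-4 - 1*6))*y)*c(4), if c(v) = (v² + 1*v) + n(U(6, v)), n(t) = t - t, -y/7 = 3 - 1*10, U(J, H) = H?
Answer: -19600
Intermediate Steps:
y = 49 (y = -7*(3 - 1*10) = -7*(3 - 10) = -7*(-7) = 49)
n(t) = 0
c(v) = v + v² (c(v) = (v² + 1*v) + 0 = (v² + v) + 0 = (v + v²) + 0 = v + v²)
((2*(-4 - 1*6))*y)*c(4) = ((2*(-4 - 1*6))*49)*(4*(1 + 4)) = ((2*(-4 - 6))*49)*(4*5) = ((2*(-10))*49)*20 = -20*49*20 = -980*20 = -19600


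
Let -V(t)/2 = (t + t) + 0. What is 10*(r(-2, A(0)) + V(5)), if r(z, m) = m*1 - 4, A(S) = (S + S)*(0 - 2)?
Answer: -240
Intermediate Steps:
V(t) = -4*t (V(t) = -2*((t + t) + 0) = -2*(2*t + 0) = -4*t)
A(S) = -4*S (A(S) = (2*S)*(-2) = -4*S)
r(z, m) = -4 + m (r(z, m) = m - 4 = -4 + m)
10*(r(-2, A(0)) + V(5)) = 10*((-4 - 4*0) - 4*5) = 10*((-4 + 0) - 20) = 10*(-4 - 20) = 10*(-24) = -240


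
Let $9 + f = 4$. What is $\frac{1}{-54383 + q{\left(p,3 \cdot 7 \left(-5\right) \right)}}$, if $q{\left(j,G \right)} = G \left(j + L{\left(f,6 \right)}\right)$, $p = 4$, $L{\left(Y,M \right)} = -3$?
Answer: $- \frac{1}{54488} \approx -1.8353 \cdot 10^{-5}$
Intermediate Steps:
$f = -5$ ($f = -9 + 4 = -5$)
$q{\left(j,G \right)} = G \left(-3 + j\right)$ ($q{\left(j,G \right)} = G \left(j - 3\right) = G \left(-3 + j\right)$)
$\frac{1}{-54383 + q{\left(p,3 \cdot 7 \left(-5\right) \right)}} = \frac{1}{-54383 + 3 \cdot 7 \left(-5\right) \left(-3 + 4\right)} = \frac{1}{-54383 + 21 \left(-5\right) 1} = \frac{1}{-54383 - 105} = \frac{1}{-54488} = - \frac{1}{54488}$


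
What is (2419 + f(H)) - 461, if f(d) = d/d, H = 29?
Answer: 1959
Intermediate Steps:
f(d) = 1
(2419 + f(H)) - 461 = (2419 + 1) - 461 = 2420 - 461 = 1959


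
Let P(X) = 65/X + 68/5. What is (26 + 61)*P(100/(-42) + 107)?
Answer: 1045479/845 ≈ 1237.3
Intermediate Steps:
P(X) = 68/5 + 65/X (P(X) = 65/X + 68*(1/5) = 65/X + 68/5 = 68/5 + 65/X)
(26 + 61)*P(100/(-42) + 107) = (26 + 61)*(68/5 + 65/(100/(-42) + 107)) = 87*(68/5 + 65/(100*(-1/42) + 107)) = 87*(68/5 + 65/(-50/21 + 107)) = 87*(68/5 + 65/(2197/21)) = 87*(68/5 + 65*(21/2197)) = 87*(68/5 + 105/169) = 87*(12017/845) = 1045479/845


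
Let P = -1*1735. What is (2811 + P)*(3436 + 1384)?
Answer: 5186320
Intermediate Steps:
P = -1735
(2811 + P)*(3436 + 1384) = (2811 - 1735)*(3436 + 1384) = 1076*4820 = 5186320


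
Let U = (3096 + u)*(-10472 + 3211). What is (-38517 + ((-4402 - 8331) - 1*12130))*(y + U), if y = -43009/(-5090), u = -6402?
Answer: -774407331794762/509 ≈ -1.5214e+12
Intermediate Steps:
U = 24004866 (U = (3096 - 6402)*(-10472 + 3211) = -3306*(-7261) = 24004866)
y = 43009/5090 (y = -43009*(-1/5090) = 43009/5090 ≈ 8.4497)
(-38517 + ((-4402 - 8331) - 1*12130))*(y + U) = (-38517 + ((-4402 - 8331) - 1*12130))*(43009/5090 + 24004866) = (-38517 + (-12733 - 12130))*(122184810949/5090) = (-38517 - 24863)*(122184810949/5090) = -63380*122184810949/5090 = -774407331794762/509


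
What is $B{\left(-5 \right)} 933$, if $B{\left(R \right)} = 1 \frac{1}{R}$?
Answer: $- \frac{933}{5} \approx -186.6$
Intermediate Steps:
$B{\left(R \right)} = \frac{1}{R}$
$B{\left(-5 \right)} 933 = \frac{1}{-5} \cdot 933 = \left(- \frac{1}{5}\right) 933 = - \frac{933}{5}$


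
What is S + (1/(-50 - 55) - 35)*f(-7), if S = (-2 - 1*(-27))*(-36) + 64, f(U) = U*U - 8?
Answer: -238496/105 ≈ -2271.4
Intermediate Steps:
f(U) = -8 + U² (f(U) = U² - 8 = -8 + U²)
S = -836 (S = (-2 + 27)*(-36) + 64 = 25*(-36) + 64 = -900 + 64 = -836)
S + (1/(-50 - 55) - 35)*f(-7) = -836 + (1/(-50 - 55) - 35)*(-8 + (-7)²) = -836 + (1/(-105) - 35)*(-8 + 49) = -836 + (-1/105 - 35)*41 = -836 - 3676/105*41 = -836 - 150716/105 = -238496/105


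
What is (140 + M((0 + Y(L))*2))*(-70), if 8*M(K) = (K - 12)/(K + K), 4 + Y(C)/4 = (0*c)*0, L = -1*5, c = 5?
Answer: -627585/64 ≈ -9806.0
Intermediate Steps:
L = -5
Y(C) = -16 (Y(C) = -16 + 4*((0*5)*0) = -16 + 4*(0*0) = -16 + 4*0 = -16 + 0 = -16)
M(K) = (-12 + K)/(16*K) (M(K) = ((K - 12)/(K + K))/8 = ((-12 + K)/((2*K)))/8 = ((-12 + K)*(1/(2*K)))/8 = ((-12 + K)/(2*K))/8 = (-12 + K)/(16*K))
(140 + M((0 + Y(L))*2))*(-70) = (140 + (-12 + (0 - 16)*2)/(16*(((0 - 16)*2))))*(-70) = (140 + (-12 - 16*2)/(16*((-16*2))))*(-70) = (140 + (1/16)*(-12 - 32)/(-32))*(-70) = (140 + (1/16)*(-1/32)*(-44))*(-70) = (140 + 11/128)*(-70) = (17931/128)*(-70) = -627585/64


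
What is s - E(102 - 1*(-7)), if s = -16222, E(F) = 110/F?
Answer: -1768308/109 ≈ -16223.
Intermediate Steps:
s - E(102 - 1*(-7)) = -16222 - 110/(102 - 1*(-7)) = -16222 - 110/(102 + 7) = -16222 - 110/109 = -1768308/109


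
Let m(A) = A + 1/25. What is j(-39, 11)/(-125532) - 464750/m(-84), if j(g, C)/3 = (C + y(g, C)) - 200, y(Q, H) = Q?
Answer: 40514621131/7319213 ≈ 5535.4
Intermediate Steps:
j(g, C) = -600 + 3*C + 3*g (j(g, C) = 3*((C + g) - 200) = 3*(-200 + C + g) = -600 + 3*C + 3*g)
m(A) = 1/25 + A (m(A) = A + 1/25 = 1/25 + A)
j(-39, 11)/(-125532) - 464750/m(-84) = (-600 + 3*11 + 3*(-39))/(-125532) - 464750/(1/25 - 84) = (-600 + 33 - 117)*(-1/125532) - 464750/(-2099/25) = -684*(-1/125532) - 464750*(-25/2099) = 19/3487 + 11618750/2099 = 40514621131/7319213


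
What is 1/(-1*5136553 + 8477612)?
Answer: 1/3341059 ≈ 2.9931e-7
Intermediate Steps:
1/(-1*5136553 + 8477612) = 1/(-5136553 + 8477612) = 1/3341059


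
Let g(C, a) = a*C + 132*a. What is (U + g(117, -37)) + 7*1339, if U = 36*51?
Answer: 1996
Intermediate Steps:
g(C, a) = 132*a + C*a (g(C, a) = C*a + 132*a = 132*a + C*a)
U = 1836
(U + g(117, -37)) + 7*1339 = (1836 - 37*(132 + 117)) + 7*1339 = (1836 - 37*249) + 9373 = (1836 - 9213) + 9373 = -7377 + 9373 = 1996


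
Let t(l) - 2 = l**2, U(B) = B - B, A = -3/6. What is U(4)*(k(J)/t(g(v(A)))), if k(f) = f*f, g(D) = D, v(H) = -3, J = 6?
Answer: 0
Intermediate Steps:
A = -1/2 (A = -3*1/6 = -1/2 ≈ -0.50000)
U(B) = 0
t(l) = 2 + l**2
k(f) = f**2
U(4)*(k(J)/t(g(v(A)))) = 0*(6**2/(2 + (-3)**2)) = 0*(36/(2 + 9)) = 0*(36/11) = 0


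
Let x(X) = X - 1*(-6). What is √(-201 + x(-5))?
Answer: 10*I*√2 ≈ 14.142*I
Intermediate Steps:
x(X) = 6 + X (x(X) = X + 6 = 6 + X)
√(-201 + x(-5)) = √(-201 + (6 - 5)) = √(-201 + 1) = √(-200) = 10*I*√2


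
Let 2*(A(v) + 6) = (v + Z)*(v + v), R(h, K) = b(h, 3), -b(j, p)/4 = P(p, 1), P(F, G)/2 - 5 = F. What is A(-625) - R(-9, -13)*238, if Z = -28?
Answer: 423351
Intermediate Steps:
P(F, G) = 10 + 2*F
b(j, p) = -40 - 8*p (b(j, p) = -4*(10 + 2*p) = -40 - 8*p)
R(h, K) = -64 (R(h, K) = -40 - 8*3 = -40 - 24 = -64)
A(v) = -6 + v*(-28 + v) (A(v) = -6 + ((v - 28)*(v + v))/2 = -6 + ((-28 + v)*(2*v))/2 = -6 + (2*v*(-28 + v))/2 = -6 + v*(-28 + v))
A(-625) - R(-9, -13)*238 = (-6 + (-625)² - 28*(-625)) - (-64)*238 = (-6 + 390625 + 17500) - 1*(-15232) = 408119 + 15232 = 423351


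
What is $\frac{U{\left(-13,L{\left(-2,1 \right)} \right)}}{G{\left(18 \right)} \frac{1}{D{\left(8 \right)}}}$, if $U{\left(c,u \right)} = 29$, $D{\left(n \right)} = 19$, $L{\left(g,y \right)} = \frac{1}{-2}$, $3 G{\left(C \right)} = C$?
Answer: $\frac{551}{6} \approx 91.833$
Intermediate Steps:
$G{\left(C \right)} = \frac{C}{3}$
$L{\left(g,y \right)} = - \frac{1}{2}$
$\frac{U{\left(-13,L{\left(-2,1 \right)} \right)}}{G{\left(18 \right)} \frac{1}{D{\left(8 \right)}}} = \frac{29}{\frac{1}{3} \cdot 18 \cdot \frac{1}{19}} = \frac{29}{6 \cdot \frac{1}{19}} = \frac{29}{\frac{6}{19}} = 29 \cdot \frac{19}{6} = \frac{551}{6}$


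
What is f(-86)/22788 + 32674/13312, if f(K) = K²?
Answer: 105378833/37919232 ≈ 2.7790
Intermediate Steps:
f(-86)/22788 + 32674/13312 = (-86)²/22788 + 32674/13312 = 7396*(1/22788) + 32674*(1/13312) = 1849/5697 + 16337/6656 = 105378833/37919232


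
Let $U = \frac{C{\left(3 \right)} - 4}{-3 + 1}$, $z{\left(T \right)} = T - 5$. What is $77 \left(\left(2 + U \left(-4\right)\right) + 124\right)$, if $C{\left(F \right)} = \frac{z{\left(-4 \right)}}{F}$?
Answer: $8624$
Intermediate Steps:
$z{\left(T \right)} = -5 + T$ ($z{\left(T \right)} = T - 5 = -5 + T$)
$C{\left(F \right)} = - \frac{9}{F}$ ($C{\left(F \right)} = \frac{-5 - 4}{F} = - \frac{9}{F}$)
$U = \frac{7}{2}$ ($U = \frac{- \frac{9}{3} - 4}{-3 + 1} = \frac{\left(-9\right) \frac{1}{3} - 4}{-2} = \left(-3 - 4\right) \left(- \frac{1}{2}\right) = \left(-7\right) \left(- \frac{1}{2}\right) = \frac{7}{2} \approx 3.5$)
$77 \left(\left(2 + U \left(-4\right)\right) + 124\right) = 77 \left(\left(2 + \frac{7}{2} \left(-4\right)\right) + 124\right) = 77 \left(\left(2 - 14\right) + 124\right) = 77 \left(-12 + 124\right) = 77 \cdot 112 = 8624$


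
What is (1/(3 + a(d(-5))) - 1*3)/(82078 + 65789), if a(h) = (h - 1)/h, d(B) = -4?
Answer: -47/2513739 ≈ -1.8697e-5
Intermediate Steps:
a(h) = (-1 + h)/h
(1/(3 + a(d(-5))) - 1*3)/(82078 + 65789) = (1/(3 + (-1 - 4)/(-4)) - 1*3)/(82078 + 65789) = (1/(3 - ¼*(-5)) - 3)/147867 = (1/(3 + 5/4) - 3)*(1/147867) = (1/(17/4) - 3)*(1/147867) = (4/17 - 3)*(1/147867) = -47/17*1/147867 = -47/2513739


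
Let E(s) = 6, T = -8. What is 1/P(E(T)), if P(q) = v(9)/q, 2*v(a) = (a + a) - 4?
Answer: 6/7 ≈ 0.85714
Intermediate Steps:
v(a) = -2 + a (v(a) = ((a + a) - 4)/2 = (2*a - 4)/2 = (-4 + 2*a)/2 = -2 + a)
P(q) = 7/q (P(q) = (-2 + 9)/q = 7/q)
1/P(E(T)) = 1/(7/6) = 6/7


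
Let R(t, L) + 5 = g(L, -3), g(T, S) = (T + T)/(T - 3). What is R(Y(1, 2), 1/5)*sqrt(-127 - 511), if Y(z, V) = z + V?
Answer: -36*I*sqrt(638)/7 ≈ -129.9*I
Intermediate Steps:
g(T, S) = 2*T/(-3 + T) (g(T, S) = (2*T)/(-3 + T) = 2*T/(-3 + T))
Y(z, V) = V + z
R(t, L) = -5 + 2*L/(-3 + L)
R(Y(1, 2), 1/5)*sqrt(-127 - 511) = (3*(5 - 1/5)/(-3 + 1/5))*sqrt(-127 - 511) = (3*(5 - 1*1/5)/(-3 + 1/5))*sqrt(-638) = (3*(5 - 1/5)/(-14/5))*(I*sqrt(638)) = (3*(-5/14)*(24/5))*(I*sqrt(638)) = -36*I*sqrt(638)/7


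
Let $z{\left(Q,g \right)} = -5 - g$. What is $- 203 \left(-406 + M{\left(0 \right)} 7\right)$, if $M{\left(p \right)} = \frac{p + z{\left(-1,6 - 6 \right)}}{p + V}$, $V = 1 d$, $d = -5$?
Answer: $80997$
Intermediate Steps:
$V = -5$ ($V = 1 \left(-5\right) = -5$)
$M{\left(p \right)} = 1$ ($M{\left(p \right)} = \frac{p - \left(11 - 6\right)}{p - 5} = \frac{p - 5}{-5 + p} = \frac{-5 + p}{-5 + p} = 1$)
$- 203 \left(-406 + M{\left(0 \right)} 7\right) = - 203 \left(-406 + 1 \cdot 7\right) = - 203 \left(-406 + 7\right) = \left(-203\right) \left(-399\right) = 80997$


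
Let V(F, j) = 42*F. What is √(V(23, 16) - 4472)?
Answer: I*√3506 ≈ 59.211*I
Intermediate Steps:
√(V(23, 16) - 4472) = √(42*23 - 4472) = √(966 - 4472) = √(-3506) = I*√3506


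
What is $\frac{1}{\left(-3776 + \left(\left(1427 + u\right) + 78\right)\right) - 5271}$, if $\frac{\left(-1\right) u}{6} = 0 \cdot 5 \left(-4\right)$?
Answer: $- \frac{1}{7542} \approx -0.00013259$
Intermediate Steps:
$u = 0$ ($u = - 6 \cdot 0 \cdot 5 \left(-4\right) = - 6 \cdot 0 \left(-4\right) = \left(-6\right) 0 = 0$)
$\frac{1}{\left(-3776 + \left(\left(1427 + u\right) + 78\right)\right) - 5271} = \frac{1}{\left(-3776 + \left(\left(1427 + 0\right) + 78\right)\right) - 5271} = \frac{1}{\left(-3776 + \left(1427 + 78\right)\right) - 5271} = \frac{1}{\left(-3776 + 1505\right) - 5271} = \frac{1}{-2271 - 5271} = \frac{1}{-7542} = - \frac{1}{7542}$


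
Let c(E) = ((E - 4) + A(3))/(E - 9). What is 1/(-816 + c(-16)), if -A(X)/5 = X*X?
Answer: -5/4067 ≈ -0.0012294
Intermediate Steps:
A(X) = -5*X**2 (A(X) = -5*X*X = -5*X**2)
c(E) = (-49 + E)/(-9 + E) (c(E) = ((E - 4) - 5*3**2)/(E - 9) = ((-4 + E) - 5*9)/(-9 + E) = ((-4 + E) - 45)/(-9 + E) = (-49 + E)/(-9 + E))
1/(-816 + c(-16)) = 1/(-816 + (-49 - 16)/(-9 - 16)) = 1/(-816 - 65/(-25)) = 1/(-816 - 1/25*(-65)) = 1/(-816 + 13/5) = 1/(-4067/5) = -5/4067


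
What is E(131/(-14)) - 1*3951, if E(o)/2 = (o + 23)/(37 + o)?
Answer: -1528655/387 ≈ -3950.0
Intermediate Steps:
E(o) = 2*(23 + o)/(37 + o) (E(o) = 2*((o + 23)/(37 + o)) = 2*((23 + o)/(37 + o)) = 2*(23 + o)/(37 + o))
E(131/(-14)) - 1*3951 = 2*(23 + 131/(-14))/(37 + 131/(-14)) - 1*3951 = 2*(23 + 131*(-1/14))/(37 + 131*(-1/14)) - 3951 = 2*(23 - 131/14)/(37 - 131/14) - 3951 = 2*(191/14)/(387/14) - 3951 = 2*(14/387)*(191/14) - 3951 = 382/387 - 3951 = -1528655/387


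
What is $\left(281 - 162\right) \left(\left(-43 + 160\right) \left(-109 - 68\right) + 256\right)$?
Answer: $-2433907$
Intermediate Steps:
$\left(281 - 162\right) \left(\left(-43 + 160\right) \left(-109 - 68\right) + 256\right) = 119 \left(117 \left(-177\right) + 256\right) = 119 \left(-20709 + 256\right) = 119 \left(-20453\right) = -2433907$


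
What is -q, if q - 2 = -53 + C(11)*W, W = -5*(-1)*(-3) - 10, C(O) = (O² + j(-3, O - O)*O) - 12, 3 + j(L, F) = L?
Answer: 1126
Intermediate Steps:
j(L, F) = -3 + L
C(O) = -12 + O² - 6*O (C(O) = (O² + (-3 - 3)*O) - 12 = (O² - 6*O) - 12 = -12 + O² - 6*O)
W = -25 (W = 5*(-3) - 10 = -15 - 10 = -25)
q = -1126 (q = 2 + (-53 + (-12 + 11² - 6*11)*(-25)) = 2 + (-53 + (-12 + 121 - 66)*(-25)) = 2 + (-53 + 43*(-25)) = 2 + (-53 - 1075) = 2 - 1128 = -1126)
-q = -1*(-1126) = 1126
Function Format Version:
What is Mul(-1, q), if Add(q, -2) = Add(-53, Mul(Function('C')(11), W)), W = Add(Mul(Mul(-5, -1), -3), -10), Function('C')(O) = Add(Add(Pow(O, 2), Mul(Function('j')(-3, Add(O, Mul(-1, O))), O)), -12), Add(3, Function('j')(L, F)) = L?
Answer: 1126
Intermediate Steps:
Function('j')(L, F) = Add(-3, L)
Function('C')(O) = Add(-12, Pow(O, 2), Mul(-6, O)) (Function('C')(O) = Add(Add(Pow(O, 2), Mul(Add(-3, -3), O)), -12) = Add(Add(Pow(O, 2), Mul(-6, O)), -12) = Add(-12, Pow(O, 2), Mul(-6, O)))
W = -25 (W = Add(Mul(5, -3), -10) = Add(-15, -10) = -25)
q = -1126 (q = Add(2, Add(-53, Mul(Add(-12, Pow(11, 2), Mul(-6, 11)), -25))) = Add(2, Add(-53, Mul(Add(-12, 121, -66), -25))) = Add(2, Add(-53, Mul(43, -25))) = Add(2, Add(-53, -1075)) = Add(2, -1128) = -1126)
Mul(-1, q) = Mul(-1, -1126) = 1126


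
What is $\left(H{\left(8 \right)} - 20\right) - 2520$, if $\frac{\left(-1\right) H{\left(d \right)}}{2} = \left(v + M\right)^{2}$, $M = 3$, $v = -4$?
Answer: $-2542$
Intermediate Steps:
$H{\left(d \right)} = -2$ ($H{\left(d \right)} = - 2 \left(-4 + 3\right)^{2} = - 2 \left(-1\right)^{2} = \left(-2\right) 1 = -2$)
$\left(H{\left(8 \right)} - 20\right) - 2520 = \left(-2 - 20\right) - 2520 = -22 - 2520 = -2542$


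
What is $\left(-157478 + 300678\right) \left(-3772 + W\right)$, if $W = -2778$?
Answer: $-937960000$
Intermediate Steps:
$\left(-157478 + 300678\right) \left(-3772 + W\right) = \left(-157478 + 300678\right) \left(-3772 - 2778\right) = 143200 \left(-6550\right) = -937960000$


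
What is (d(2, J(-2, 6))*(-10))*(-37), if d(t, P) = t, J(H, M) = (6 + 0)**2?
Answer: 740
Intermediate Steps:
J(H, M) = 36 (J(H, M) = 6**2 = 36)
(d(2, J(-2, 6))*(-10))*(-37) = (2*(-10))*(-37) = -20*(-37) = 740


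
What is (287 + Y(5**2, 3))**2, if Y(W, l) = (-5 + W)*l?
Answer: 120409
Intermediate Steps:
Y(W, l) = l*(-5 + W)
(287 + Y(5**2, 3))**2 = (287 + 3*(-5 + 5**2))**2 = (287 + 3*(-5 + 25))**2 = (287 + 3*20)**2 = (287 + 60)**2 = 347**2 = 120409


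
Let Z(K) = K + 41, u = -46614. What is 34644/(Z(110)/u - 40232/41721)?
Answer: -22458350550312/627224773 ≈ -35806.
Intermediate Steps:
Z(K) = 41 + K
34644/(Z(110)/u - 40232/41721) = 34644/((41 + 110)/(-46614) - 40232/41721) = 34644/(151*(-1/46614) - 40232*1/41721) = 34644/(-151/46614 - 40232/41721) = 34644/(-627224773/648260898) = 34644*(-648260898/627224773) = -22458350550312/627224773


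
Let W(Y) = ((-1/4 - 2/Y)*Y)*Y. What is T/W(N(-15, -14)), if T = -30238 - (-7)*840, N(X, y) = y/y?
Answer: 97432/9 ≈ 10826.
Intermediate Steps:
N(X, y) = 1
W(Y) = Y²*(-¼ - 2/Y) (W(Y) = ((-1*¼ - 2/Y)*Y)*Y = ((-¼ - 2/Y)*Y)*Y = (Y*(-¼ - 2/Y))*Y = Y²*(-¼ - 2/Y))
T = -24358 (T = -30238 - 1*(-5880) = -30238 + 5880 = -24358)
T/W(N(-15, -14)) = -24358*(-4/(8 + 1)) = -24358/((-¼*1*9)) = -24358/(-9/4) = -24358*(-4/9) = 97432/9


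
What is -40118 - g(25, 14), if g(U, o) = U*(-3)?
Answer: -40043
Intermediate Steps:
g(U, o) = -3*U
-40118 - g(25, 14) = -40118 - (-3)*25 = -40118 - 1*(-75) = -40118 + 75 = -40043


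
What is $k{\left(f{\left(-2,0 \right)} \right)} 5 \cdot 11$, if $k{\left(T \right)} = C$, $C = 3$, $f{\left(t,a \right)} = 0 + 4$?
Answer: $165$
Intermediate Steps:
$f{\left(t,a \right)} = 4$
$k{\left(T \right)} = 3$
$k{\left(f{\left(-2,0 \right)} \right)} 5 \cdot 11 = 3 \cdot 5 \cdot 11 = 15 \cdot 11 = 165$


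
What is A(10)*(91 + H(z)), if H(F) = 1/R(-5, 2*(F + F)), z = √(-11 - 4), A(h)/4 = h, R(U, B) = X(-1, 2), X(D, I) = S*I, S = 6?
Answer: 10930/3 ≈ 3643.3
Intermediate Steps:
X(D, I) = 6*I
R(U, B) = 12 (R(U, B) = 6*2 = 12)
A(h) = 4*h
z = I*√15 (z = √(-15) = I*√15 ≈ 3.873*I)
H(F) = 1/12
A(10)*(91 + H(z)) = (4*10)*(91 + 1/12) = 40*(1093/12) = 10930/3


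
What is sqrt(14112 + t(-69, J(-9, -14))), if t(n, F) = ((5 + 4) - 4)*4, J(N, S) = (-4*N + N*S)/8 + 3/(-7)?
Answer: 2*sqrt(3533) ≈ 118.88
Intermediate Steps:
J(N, S) = -3/7 - N/2 + N*S/8 (J(N, S) = (-4*N + N*S)*(1/8) + 3*(-1/7) = (-N/2 + N*S/8) - 3/7 = -3/7 - N/2 + N*S/8)
t(n, F) = 20 (t(n, F) = (9 - 4)*4 = 5*4 = 20)
sqrt(14112 + t(-69, J(-9, -14))) = sqrt(14112 + 20) = sqrt(14132) = 2*sqrt(3533)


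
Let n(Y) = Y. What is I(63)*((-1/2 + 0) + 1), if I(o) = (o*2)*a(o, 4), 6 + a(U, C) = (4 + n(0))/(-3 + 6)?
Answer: -294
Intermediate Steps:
a(U, C) = -14/3 (a(U, C) = -6 + (4 + 0)/(-3 + 6) = -6 + 4/3 = -14/3)
I(o) = -28*o/3 (I(o) = (o*2)*(-14/3) = (2*o)*(-14/3) = -28*o/3)
I(63)*((-1/2 + 0) + 1) = (-28/3*63)*((-1/2 + 0) + 1) = -588*((-1*½ + 0) + 1) = -588*((-½ + 0) + 1) = -588*(-½ + 1) = -588*½ = -294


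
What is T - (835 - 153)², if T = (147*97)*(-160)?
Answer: -2746564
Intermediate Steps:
T = -2281440 (T = 14259*(-160) = -2281440)
T - (835 - 153)² = -2281440 - (835 - 153)² = -2281440 - 1*682² = -2281440 - 1*465124 = -2281440 - 465124 = -2746564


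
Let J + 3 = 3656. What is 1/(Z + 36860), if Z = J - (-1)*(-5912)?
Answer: 1/34601 ≈ 2.8901e-5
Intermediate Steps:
J = 3653 (J = -3 + 3656 = 3653)
Z = -2259 (Z = 3653 - (-1)*(-5912) = 3653 - 1*5912 = 3653 - 5912 = -2259)
1/(Z + 36860) = 1/(-2259 + 36860) = 1/34601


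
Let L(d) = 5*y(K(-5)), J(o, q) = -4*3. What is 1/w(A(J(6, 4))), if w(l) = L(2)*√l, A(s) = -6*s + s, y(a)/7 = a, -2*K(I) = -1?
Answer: √15/525 ≈ 0.0073771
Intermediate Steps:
K(I) = ½ (K(I) = -½*(-1) = ½)
J(o, q) = -12
y(a) = 7*a
L(d) = 35/2 (L(d) = 5*(7*(½)) = 5*(7/2) = 35/2)
A(s) = -5*s
w(l) = 35*√l/2
1/w(A(J(6, 4))) = 1/(35*√(-5*(-12))/2) = 1/(35*√60/2) = 1/(35*(2*√15)/2) = 1/(35*√15) = √15/525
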